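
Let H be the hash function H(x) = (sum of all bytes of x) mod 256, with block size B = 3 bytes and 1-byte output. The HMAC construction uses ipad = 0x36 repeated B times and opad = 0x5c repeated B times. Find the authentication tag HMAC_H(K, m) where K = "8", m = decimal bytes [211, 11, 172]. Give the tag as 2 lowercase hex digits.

Key "8" = 38 is 1 byte ≤ B = 3; zero-pad to 3 bytes: K' = 38 00 00.
K' ⊕ ipad = 0e 36 36.  K' ⊕ opad = 64 5c 5c.
Inner input = (K'⊕ipad) ∥ m = 0e 36 36 ∥ d3 0b ac.
Inner hash: sum = 14+54+54+211+11+172 = 516; mod 256 = 4 → 04.
Outer input = (K'⊕opad) ∥ inner = 64 5c 5c ∥ 04.
Outer hash (tag): sum = 100+92+92+4 = 288; mod 256 = 32 → 20.

20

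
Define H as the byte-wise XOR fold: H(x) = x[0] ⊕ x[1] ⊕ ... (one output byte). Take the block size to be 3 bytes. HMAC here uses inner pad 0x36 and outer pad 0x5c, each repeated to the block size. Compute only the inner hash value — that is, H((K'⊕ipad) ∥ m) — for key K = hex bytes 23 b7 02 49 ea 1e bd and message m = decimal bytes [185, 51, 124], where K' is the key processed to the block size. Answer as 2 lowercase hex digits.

Key hex bytes 23 b7 02 49 ea 1e bd is 7 bytes > B = 3, so hash it first: H(key) = 96, then zero-pad to 3 bytes: K' = 96 00 00.
K' ⊕ ipad = a0 36 36.
Inner input = a0 36 36 ∥ b9 33 7c.
Inner hash: XOR a0⊕36⊕36⊕b9⊕33⊕7c = 56.

56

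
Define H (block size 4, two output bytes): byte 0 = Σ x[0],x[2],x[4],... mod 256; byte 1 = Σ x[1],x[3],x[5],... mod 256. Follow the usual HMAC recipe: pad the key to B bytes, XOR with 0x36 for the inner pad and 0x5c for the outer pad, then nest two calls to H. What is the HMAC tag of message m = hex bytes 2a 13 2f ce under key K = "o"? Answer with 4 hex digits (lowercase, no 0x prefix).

7705

Key "o" = 6f is 1 byte ≤ B = 4; zero-pad to 4 bytes: K' = 6f 00 00 00.
K' ⊕ ipad = 59 36 36 36.  K' ⊕ opad = 33 5c 5c 5c.
Inner input = (K'⊕ipad) ∥ m = 59 36 36 36 ∥ 2a 13 2f ce.
Inner hash: even-index sum = 232 mod 256 = 232; odd-index sum = 333 mod 256 = 77 → e8 4d.
Outer input = (K'⊕opad) ∥ inner = 33 5c 5c 5c ∥ e8 4d.
Outer hash (tag): even-index sum = 375 mod 256 = 119; odd-index sum = 261 mod 256 = 5 → 77 05.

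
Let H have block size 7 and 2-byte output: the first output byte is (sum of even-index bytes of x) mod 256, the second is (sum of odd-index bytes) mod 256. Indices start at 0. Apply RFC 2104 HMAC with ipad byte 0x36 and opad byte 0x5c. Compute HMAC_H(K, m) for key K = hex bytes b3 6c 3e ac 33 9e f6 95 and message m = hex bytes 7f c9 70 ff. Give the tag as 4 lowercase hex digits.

Key hex bytes b3 6c 3e ac 33 9e f6 95 is 8 bytes > B = 7, so hash it first: H(key) = 1a 4b, then zero-pad to 7 bytes: K' = 1a 4b 00 00 00 00 00.
K' ⊕ ipad = 2c 7d 36 36 36 36 36.  K' ⊕ opad = 46 17 5c 5c 5c 5c 5c.
Inner input = (K'⊕ipad) ∥ m = 2c 7d 36 36 36 36 36 ∥ 7f c9 70 ff.
Inner hash: even-index sum = 662 mod 256 = 150; odd-index sum = 472 mod 256 = 216 → 96 d8.
Outer input = (K'⊕opad) ∥ inner = 46 17 5c 5c 5c 5c 5c ∥ 96 d8.
Outer hash (tag): even-index sum = 562 mod 256 = 50; odd-index sum = 357 mod 256 = 101 → 32 65.

3265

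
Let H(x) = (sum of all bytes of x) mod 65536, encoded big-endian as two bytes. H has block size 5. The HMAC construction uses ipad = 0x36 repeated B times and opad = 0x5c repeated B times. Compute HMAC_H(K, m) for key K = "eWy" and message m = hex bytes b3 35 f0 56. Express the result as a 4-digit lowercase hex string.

01c1

Key "eWy" = 65 57 79 is 3 bytes ≤ B = 5; zero-pad to 5 bytes: K' = 65 57 79 00 00.
K' ⊕ ipad = 53 61 4f 36 36.  K' ⊕ opad = 39 0b 25 5c 5c.
Inner input = (K'⊕ipad) ∥ m = 53 61 4f 36 36 ∥ b3 35 f0 56.
Inner hash: sum = 83+97+79+54+54+179+53+240+86 = 925 → 03 9d.
Outer input = (K'⊕opad) ∥ inner = 39 0b 25 5c 5c ∥ 03 9d.
Outer hash (tag): sum = 57+11+37+92+92+3+157 = 449 → 01 c1.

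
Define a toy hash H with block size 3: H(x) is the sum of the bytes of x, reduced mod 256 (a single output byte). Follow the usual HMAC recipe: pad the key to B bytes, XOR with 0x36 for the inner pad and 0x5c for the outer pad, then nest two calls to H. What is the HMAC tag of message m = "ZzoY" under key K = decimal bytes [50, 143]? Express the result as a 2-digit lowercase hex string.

2c

Key decimal bytes [50, 143] = 32 8f is 2 bytes ≤ B = 3; zero-pad to 3 bytes: K' = 32 8f 00.
K' ⊕ ipad = 04 b9 36.  K' ⊕ opad = 6e d3 5c.
Inner input = (K'⊕ipad) ∥ m = 04 b9 36 ∥ 5a 7a 6f 59.
Inner hash: sum = 4+185+54+90+122+111+89 = 655; mod 256 = 143 → 8f.
Outer input = (K'⊕opad) ∥ inner = 6e d3 5c ∥ 8f.
Outer hash (tag): sum = 110+211+92+143 = 556; mod 256 = 44 → 2c.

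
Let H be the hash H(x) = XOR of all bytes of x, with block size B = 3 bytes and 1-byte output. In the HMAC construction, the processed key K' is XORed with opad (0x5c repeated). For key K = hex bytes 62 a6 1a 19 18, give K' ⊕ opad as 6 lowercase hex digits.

Key hex bytes 62 a6 1a 19 18 is 5 bytes > B = 3, so hash it first: H(key) = df, then zero-pad to 3 bytes: K' = df 00 00.
XOR each byte with 0x5c: df⊕5c=83, 00⊕5c=5c, 00⊕5c=5c.

835c5c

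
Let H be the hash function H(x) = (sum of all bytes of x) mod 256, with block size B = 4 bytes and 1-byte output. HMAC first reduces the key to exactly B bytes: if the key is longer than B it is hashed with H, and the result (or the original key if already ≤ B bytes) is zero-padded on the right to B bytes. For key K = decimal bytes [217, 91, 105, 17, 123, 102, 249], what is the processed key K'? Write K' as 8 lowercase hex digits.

88000000

|K| = 7 > B = 4, so first hash the key.
H(K): sum = 217+91+105+17+123+102+249 = 904; mod 256 = 136 → 88.
Zero-pad H(K) = 88 to 4 bytes: K' = 88 00 00 00.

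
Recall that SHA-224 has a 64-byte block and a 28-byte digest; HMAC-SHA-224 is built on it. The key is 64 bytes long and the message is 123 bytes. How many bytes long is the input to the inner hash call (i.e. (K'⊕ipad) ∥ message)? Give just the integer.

187

Key is 64 ≤ 64 bytes, zero-padded: |K'| = 64.
Inner input = (K'⊕ipad) ∥ m → 64 + 123 = 187 bytes.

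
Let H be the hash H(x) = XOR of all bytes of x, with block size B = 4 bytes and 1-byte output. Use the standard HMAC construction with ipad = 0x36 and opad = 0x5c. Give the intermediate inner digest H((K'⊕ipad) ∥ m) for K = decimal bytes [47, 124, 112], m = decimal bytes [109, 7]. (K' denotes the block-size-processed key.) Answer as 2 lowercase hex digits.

49

Key decimal bytes [47, 124, 112] = 2f 7c 70 is 3 bytes ≤ B = 4; zero-pad to 4 bytes: K' = 2f 7c 70 00.
K' ⊕ ipad = 19 4a 46 36.
Inner input = 19 4a 46 36 ∥ 6d 07.
Inner hash: XOR 19⊕4a⊕46⊕36⊕6d⊕07 = 49.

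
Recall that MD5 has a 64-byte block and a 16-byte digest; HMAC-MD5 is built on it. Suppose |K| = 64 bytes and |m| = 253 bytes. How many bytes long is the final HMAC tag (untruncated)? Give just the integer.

16

The tag is one MD5 digest: 16 bytes.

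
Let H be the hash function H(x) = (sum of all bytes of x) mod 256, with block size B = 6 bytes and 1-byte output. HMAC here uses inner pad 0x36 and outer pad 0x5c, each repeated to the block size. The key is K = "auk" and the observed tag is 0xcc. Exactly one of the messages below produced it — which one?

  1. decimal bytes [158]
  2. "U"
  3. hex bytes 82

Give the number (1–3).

3

Key "auk" = 61 75 6b is 3 bytes ≤ B = 6; zero-pad to 6 bytes: K' = 61 75 6b 00 00 00.
K' ⊕ ipad = 57 43 5d 36 36 36; K' ⊕ opad = 3d 29 37 5c 5c 5c.
m1: inner = H(57 43 5d 36 36 36 9e) = 37; tag = H(3d 29 37 5c 5c 5c 37) = e8
m2: inner = H(57 43 5d 36 36 36 55) = ee; tag = H(3d 29 37 5c 5c 5c ee) = 9f
m3: inner = H(57 43 5d 36 36 36 82) = 1b; tag = H(3d 29 37 5c 5c 5c 1b) = cc ← matches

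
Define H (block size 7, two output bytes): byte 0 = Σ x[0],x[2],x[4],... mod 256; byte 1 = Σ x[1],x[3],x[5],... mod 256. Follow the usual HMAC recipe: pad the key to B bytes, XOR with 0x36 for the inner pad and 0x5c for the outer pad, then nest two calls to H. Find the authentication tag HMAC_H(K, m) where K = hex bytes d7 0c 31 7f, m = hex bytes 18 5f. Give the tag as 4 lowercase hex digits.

Key hex bytes d7 0c 31 7f is 4 bytes ≤ B = 7; zero-pad to 7 bytes: K' = d7 0c 31 7f 00 00 00.
K' ⊕ ipad = e1 3a 07 49 36 36 36.  K' ⊕ opad = 8b 50 6d 23 5c 5c 5c.
Inner input = (K'⊕ipad) ∥ m = e1 3a 07 49 36 36 36 ∥ 18 5f.
Inner hash: even-index sum = 435 mod 256 = 179; odd-index sum = 209 mod 256 = 209 → b3 d1.
Outer input = (K'⊕opad) ∥ inner = 8b 50 6d 23 5c 5c 5c ∥ b3 d1.
Outer hash (tag): even-index sum = 641 mod 256 = 129; odd-index sum = 386 mod 256 = 130 → 81 82.

8182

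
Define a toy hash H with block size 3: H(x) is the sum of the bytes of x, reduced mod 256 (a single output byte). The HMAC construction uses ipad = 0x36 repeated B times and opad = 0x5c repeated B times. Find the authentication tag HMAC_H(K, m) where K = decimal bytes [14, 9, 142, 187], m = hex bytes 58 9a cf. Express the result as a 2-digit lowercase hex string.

Key decimal bytes [14, 9, 142, 187] = 0e 09 8e bb is 4 bytes > B = 3, so hash it first: H(key) = 60, then zero-pad to 3 bytes: K' = 60 00 00.
K' ⊕ ipad = 56 36 36.  K' ⊕ opad = 3c 5c 5c.
Inner input = (K'⊕ipad) ∥ m = 56 36 36 ∥ 58 9a cf.
Inner hash: sum = 86+54+54+88+154+207 = 643; mod 256 = 131 → 83.
Outer input = (K'⊕opad) ∥ inner = 3c 5c 5c ∥ 83.
Outer hash (tag): sum = 60+92+92+131 = 375; mod 256 = 119 → 77.

77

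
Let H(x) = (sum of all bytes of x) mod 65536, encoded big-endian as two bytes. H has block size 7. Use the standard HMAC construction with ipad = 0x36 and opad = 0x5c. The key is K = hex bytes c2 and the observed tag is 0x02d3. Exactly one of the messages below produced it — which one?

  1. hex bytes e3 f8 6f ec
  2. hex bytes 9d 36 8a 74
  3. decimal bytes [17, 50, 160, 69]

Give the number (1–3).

Key hex bytes c2 is 1 byte ≤ B = 7; zero-pad to 7 bytes: K' = c2 00 00 00 00 00 00.
K' ⊕ ipad = f4 36 36 36 36 36 36; K' ⊕ opad = 9e 5c 5c 5c 5c 5c 5c.
m1: inner = H(f4 36 36 36 36 36 36 e3 f8 6f ec) = 05 6e; tag = H(9e 5c 5c 5c 5c 5c 5c 05 6e) = 0339
m2: inner = H(f4 36 36 36 36 36 36 9d 36 8a 74) = 04 09; tag = H(9e 5c 5c 5c 5c 5c 5c 04 09) = 02d3 ← matches
m3: inner = H(f4 36 36 36 36 36 36 11 32 a0 45) = 03 60; tag = H(9e 5c 5c 5c 5c 5c 5c 03 60) = 0329

2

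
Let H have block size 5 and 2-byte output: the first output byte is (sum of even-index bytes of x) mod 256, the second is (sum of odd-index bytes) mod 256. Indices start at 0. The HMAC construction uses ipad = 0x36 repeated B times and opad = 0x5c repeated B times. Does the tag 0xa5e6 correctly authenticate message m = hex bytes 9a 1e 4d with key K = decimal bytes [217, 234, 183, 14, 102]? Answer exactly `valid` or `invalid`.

valid

Key decimal bytes [217, 234, 183, 14, 102] = d9 ea b7 0e 66 is exactly B = 5 bytes: K' = d9 ea b7 0e 66.
K' ⊕ ipad = ef dc 81 38 50; K' ⊕ opad = 85 b6 eb 52 3a.
Inner hash: even-index sum = 478 mod 256 = 222; odd-index sum = 507 mod 256 = 251 → de fb.
Outer hash (recomputed tag): even-index sum = 677 mod 256 = 165; odd-index sum = 486 mod 256 = 230 → a5 e6.
Recomputed tag = a5e6; claimed = a5e6 → match.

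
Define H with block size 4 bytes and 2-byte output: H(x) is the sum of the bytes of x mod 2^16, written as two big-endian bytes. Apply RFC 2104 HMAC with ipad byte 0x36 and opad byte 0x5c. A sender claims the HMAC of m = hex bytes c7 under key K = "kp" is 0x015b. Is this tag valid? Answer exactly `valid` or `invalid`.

Key "kp" = 6b 70 is 2 bytes ≤ B = 4; zero-pad to 4 bytes: K' = 6b 70 00 00.
K' ⊕ ipad = 5d 46 36 36; K' ⊕ opad = 37 2c 5c 5c.
Inner hash: sum = 93+70+54+54+199 = 470 → 01 d6.
Outer hash (recomputed tag): sum = 55+44+92+92+1+214 = 498 → 01 f2.
Recomputed tag = 01f2; claimed = 015b → mismatch.

invalid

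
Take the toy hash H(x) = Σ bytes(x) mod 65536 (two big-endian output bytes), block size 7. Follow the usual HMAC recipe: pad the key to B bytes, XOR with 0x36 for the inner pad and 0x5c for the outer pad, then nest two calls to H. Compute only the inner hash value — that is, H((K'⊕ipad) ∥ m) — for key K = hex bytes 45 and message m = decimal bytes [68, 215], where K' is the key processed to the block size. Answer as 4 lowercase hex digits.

02d2

Key hex bytes 45 is 1 byte ≤ B = 7; zero-pad to 7 bytes: K' = 45 00 00 00 00 00 00.
K' ⊕ ipad = 73 36 36 36 36 36 36.
Inner input = 73 36 36 36 36 36 36 ∥ 44 d7.
Inner hash: sum = 115+54+54+54+54+54+54+68+215 = 722 → 02 d2.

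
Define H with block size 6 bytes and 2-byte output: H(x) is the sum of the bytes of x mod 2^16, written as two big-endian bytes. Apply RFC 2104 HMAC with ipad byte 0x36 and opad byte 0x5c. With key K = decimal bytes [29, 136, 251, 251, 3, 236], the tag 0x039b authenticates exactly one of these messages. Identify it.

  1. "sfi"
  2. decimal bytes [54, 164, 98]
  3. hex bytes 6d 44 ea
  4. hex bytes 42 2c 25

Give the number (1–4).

Key decimal bytes [29, 136, 251, 251, 3, 236] = 1d 88 fb fb 03 ec is exactly B = 6 bytes: K' = 1d 88 fb fb 03 ec.
K' ⊕ ipad = 2b be cd cd 35 da; K' ⊕ opad = 41 d4 a7 a7 5f b0.
m1: inner = H(2b be cd cd 35 da 73 66 69) = 04 d4; tag = H(41 d4 a7 a7 5f b0 04 d4) = 044a
m2: inner = H(2b be cd cd 35 da 36 a4 62) = 04 ce; tag = H(41 d4 a7 a7 5f b0 04 ce) = 0444
m3: inner = H(2b be cd cd 35 da 6d 44 ea) = 05 2d; tag = H(41 d4 a7 a7 5f b0 05 2d) = 03a4
m4: inner = H(2b be cd cd 35 da 42 2c 25) = 04 25; tag = H(41 d4 a7 a7 5f b0 04 25) = 039b ← matches

4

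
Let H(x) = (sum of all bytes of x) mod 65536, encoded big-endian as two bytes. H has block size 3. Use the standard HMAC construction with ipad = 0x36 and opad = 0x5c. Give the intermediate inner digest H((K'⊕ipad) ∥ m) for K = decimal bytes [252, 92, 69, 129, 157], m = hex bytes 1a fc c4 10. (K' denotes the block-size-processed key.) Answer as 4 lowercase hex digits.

Key decimal bytes [252, 92, 69, 129, 157] = fc 5c 45 81 9d is 5 bytes > B = 3, so hash it first: H(key) = 02 bb, then zero-pad to 3 bytes: K' = 02 bb 00.
K' ⊕ ipad = 34 8d 36.
Inner input = 34 8d 36 ∥ 1a fc c4 10.
Inner hash: sum = 52+141+54+26+252+196+16 = 737 → 02 e1.

02e1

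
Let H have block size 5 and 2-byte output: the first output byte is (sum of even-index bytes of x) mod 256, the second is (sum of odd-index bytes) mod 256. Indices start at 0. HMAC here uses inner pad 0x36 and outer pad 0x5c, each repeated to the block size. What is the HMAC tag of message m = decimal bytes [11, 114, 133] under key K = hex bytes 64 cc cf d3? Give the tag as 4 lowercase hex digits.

Key hex bytes 64 cc cf d3 is 4 bytes ≤ B = 5; zero-pad to 5 bytes: K' = 64 cc cf d3 00.
K' ⊕ ipad = 52 fa f9 e5 36.  K' ⊕ opad = 38 90 93 8f 5c.
Inner input = (K'⊕ipad) ∥ m = 52 fa f9 e5 36 ∥ 0b 72 85.
Inner hash: even-index sum = 499 mod 256 = 243; odd-index sum = 623 mod 256 = 111 → f3 6f.
Outer input = (K'⊕opad) ∥ inner = 38 90 93 8f 5c ∥ f3 6f.
Outer hash (tag): even-index sum = 406 mod 256 = 150; odd-index sum = 530 mod 256 = 18 → 96 12.

9612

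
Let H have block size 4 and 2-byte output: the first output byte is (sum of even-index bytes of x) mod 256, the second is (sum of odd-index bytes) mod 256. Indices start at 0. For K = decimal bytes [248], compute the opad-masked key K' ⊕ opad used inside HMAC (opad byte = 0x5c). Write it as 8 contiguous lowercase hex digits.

a45c5c5c

Key decimal bytes [248] = f8 is 1 byte ≤ B = 4; zero-pad to 4 bytes: K' = f8 00 00 00.
XOR each byte with 0x5c: f8⊕5c=a4, 00⊕5c=5c, 00⊕5c=5c, 00⊕5c=5c.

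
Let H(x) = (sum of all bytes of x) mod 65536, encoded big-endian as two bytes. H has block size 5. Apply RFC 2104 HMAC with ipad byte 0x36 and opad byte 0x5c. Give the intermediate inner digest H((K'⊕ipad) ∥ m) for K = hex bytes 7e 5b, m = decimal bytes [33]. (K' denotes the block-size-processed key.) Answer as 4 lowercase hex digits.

0178

Key hex bytes 7e 5b is 2 bytes ≤ B = 5; zero-pad to 5 bytes: K' = 7e 5b 00 00 00.
K' ⊕ ipad = 48 6d 36 36 36.
Inner input = 48 6d 36 36 36 ∥ 21.
Inner hash: sum = 72+109+54+54+54+33 = 376 → 01 78.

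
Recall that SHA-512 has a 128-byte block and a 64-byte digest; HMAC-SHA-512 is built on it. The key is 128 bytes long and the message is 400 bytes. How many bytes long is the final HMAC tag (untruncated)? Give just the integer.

64

The tag is one SHA-512 digest: 64 bytes.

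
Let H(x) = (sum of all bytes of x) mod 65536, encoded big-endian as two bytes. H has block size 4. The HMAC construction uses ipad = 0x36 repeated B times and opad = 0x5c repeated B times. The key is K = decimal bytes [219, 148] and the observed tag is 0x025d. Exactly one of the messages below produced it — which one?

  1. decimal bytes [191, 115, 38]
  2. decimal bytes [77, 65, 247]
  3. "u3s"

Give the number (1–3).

Key decimal bytes [219, 148] = db 94 is 2 bytes ≤ B = 4; zero-pad to 4 bytes: K' = db 94 00 00.
K' ⊕ ipad = ed a2 36 36; K' ⊕ opad = 87 c8 5c 5c.
m1: inner = H(ed a2 36 36 bf 73 26) = 03 53; tag = H(87 c8 5c 5c 03 53) = 025d ← matches
m2: inner = H(ed a2 36 36 4d 41 f7) = 03 80; tag = H(87 c8 5c 5c 03 80) = 028a
m3: inner = H(ed a2 36 36 75 33 73) = 03 16; tag = H(87 c8 5c 5c 03 16) = 0220

1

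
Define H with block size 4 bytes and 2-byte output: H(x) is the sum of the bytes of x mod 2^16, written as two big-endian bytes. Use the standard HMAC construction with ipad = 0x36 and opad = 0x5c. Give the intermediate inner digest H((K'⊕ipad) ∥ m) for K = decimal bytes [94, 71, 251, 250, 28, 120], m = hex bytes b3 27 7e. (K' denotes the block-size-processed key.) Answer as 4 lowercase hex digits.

0211

Key decimal bytes [94, 71, 251, 250, 28, 120] = 5e 47 fb fa 1c 78 is 6 bytes > B = 4, so hash it first: H(key) = 03 2e, then zero-pad to 4 bytes: K' = 03 2e 00 00.
K' ⊕ ipad = 35 18 36 36.
Inner input = 35 18 36 36 ∥ b3 27 7e.
Inner hash: sum = 53+24+54+54+179+39+126 = 529 → 02 11.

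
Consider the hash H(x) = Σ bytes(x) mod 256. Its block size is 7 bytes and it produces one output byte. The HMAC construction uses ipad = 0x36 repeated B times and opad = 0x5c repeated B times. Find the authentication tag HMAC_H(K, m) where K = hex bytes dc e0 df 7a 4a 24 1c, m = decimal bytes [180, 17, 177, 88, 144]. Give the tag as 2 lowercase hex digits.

Key hex bytes dc e0 df 7a 4a 24 1c is exactly B = 7 bytes: K' = dc e0 df 7a 4a 24 1c.
K' ⊕ ipad = ea d6 e9 4c 7c 12 2a.  K' ⊕ opad = 80 bc 83 26 16 78 40.
Inner input = (K'⊕ipad) ∥ m = ea d6 e9 4c 7c 12 2a ∥ b4 11 b1 58 90.
Inner hash: sum = 234+214+233+76+124+18+42+180+17+177+88+144 = 1547; mod 256 = 11 → 0b.
Outer input = (K'⊕opad) ∥ inner = 80 bc 83 26 16 78 40 ∥ 0b.
Outer hash (tag): sum = 128+188+131+38+22+120+64+11 = 702; mod 256 = 190 → be.

be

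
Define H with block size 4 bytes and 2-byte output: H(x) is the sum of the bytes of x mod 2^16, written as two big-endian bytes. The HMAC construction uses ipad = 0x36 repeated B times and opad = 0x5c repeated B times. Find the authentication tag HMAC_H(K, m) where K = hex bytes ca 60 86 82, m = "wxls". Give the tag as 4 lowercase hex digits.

0312

Key hex bytes ca 60 86 82 is exactly B = 4 bytes: K' = ca 60 86 82.
K' ⊕ ipad = fc 56 b0 b4.  K' ⊕ opad = 96 3c da de.
Inner input = (K'⊕ipad) ∥ m = fc 56 b0 b4 ∥ 77 78 6c 73.
Inner hash: sum = 252+86+176+180+119+120+108+115 = 1156 → 04 84.
Outer input = (K'⊕opad) ∥ inner = 96 3c da de ∥ 04 84.
Outer hash (tag): sum = 150+60+218+222+4+132 = 786 → 03 12.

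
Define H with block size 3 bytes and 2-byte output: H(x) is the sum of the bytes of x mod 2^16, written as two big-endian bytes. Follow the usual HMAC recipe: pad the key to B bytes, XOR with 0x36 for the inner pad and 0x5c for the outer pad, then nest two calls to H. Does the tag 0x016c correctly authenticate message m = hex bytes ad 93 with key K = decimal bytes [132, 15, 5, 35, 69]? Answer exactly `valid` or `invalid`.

invalid

Key decimal bytes [132, 15, 5, 35, 69] = 84 0f 05 23 45 is 5 bytes > B = 3, so hash it first: H(key) = 01 00, then zero-pad to 3 bytes: K' = 01 00 00.
K' ⊕ ipad = 37 36 36; K' ⊕ opad = 5d 5c 5c.
Inner hash: sum = 55+54+54+173+147 = 483 → 01 e3.
Outer hash (recomputed tag): sum = 93+92+92+1+227 = 505 → 01 f9.
Recomputed tag = 01f9; claimed = 016c → mismatch.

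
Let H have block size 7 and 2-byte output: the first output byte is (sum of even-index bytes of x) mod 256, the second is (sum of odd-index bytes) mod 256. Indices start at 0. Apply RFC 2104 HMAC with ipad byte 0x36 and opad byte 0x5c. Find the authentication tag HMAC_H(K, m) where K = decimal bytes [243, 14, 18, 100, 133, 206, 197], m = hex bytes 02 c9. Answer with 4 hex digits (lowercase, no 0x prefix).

f374

Key decimal bytes [243, 14, 18, 100, 133, 206, 197] = f3 0e 12 64 85 ce c5 is exactly B = 7 bytes: K' = f3 0e 12 64 85 ce c5.
K' ⊕ ipad = c5 38 24 52 b3 f8 f3.  K' ⊕ opad = af 52 4e 38 d9 92 99.
Inner input = (K'⊕ipad) ∥ m = c5 38 24 52 b3 f8 f3 ∥ 02 c9.
Inner hash: even-index sum = 856 mod 256 = 88; odd-index sum = 388 mod 256 = 132 → 58 84.
Outer input = (K'⊕opad) ∥ inner = af 52 4e 38 d9 92 99 ∥ 58 84.
Outer hash (tag): even-index sum = 755 mod 256 = 243; odd-index sum = 372 mod 256 = 116 → f3 74.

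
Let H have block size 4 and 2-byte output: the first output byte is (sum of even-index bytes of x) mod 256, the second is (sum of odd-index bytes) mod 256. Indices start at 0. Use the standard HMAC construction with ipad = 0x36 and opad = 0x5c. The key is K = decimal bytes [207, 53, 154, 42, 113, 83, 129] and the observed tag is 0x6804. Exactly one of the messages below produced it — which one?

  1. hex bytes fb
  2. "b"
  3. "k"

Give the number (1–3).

Key decimal bytes [207, 53, 154, 42, 113, 83, 129] = cf 35 9a 2a 71 53 81 is 7 bytes > B = 4, so hash it first: H(key) = 5b b2, then zero-pad to 4 bytes: K' = 5b b2 00 00.
K' ⊕ ipad = 6d 84 36 36; K' ⊕ opad = 07 ee 5c 5c.
m1: inner = H(6d 84 36 36 fb) = 9e ba; tag = H(07 ee 5c 5c 9e ba) = 0104
m2: inner = H(6d 84 36 36 62) = 05 ba; tag = H(07 ee 5c 5c 05 ba) = 6804 ← matches
m3: inner = H(6d 84 36 36 6b) = 0e ba; tag = H(07 ee 5c 5c 0e ba) = 7104

2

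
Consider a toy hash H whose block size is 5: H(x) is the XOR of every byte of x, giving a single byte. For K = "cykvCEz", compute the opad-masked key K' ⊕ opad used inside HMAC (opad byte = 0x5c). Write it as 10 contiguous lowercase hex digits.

Key "cykvCEz" = 63 79 6b 76 43 45 7a is 7 bytes > B = 5, so hash it first: H(key) = 7b, then zero-pad to 5 bytes: K' = 7b 00 00 00 00.
XOR each byte with 0x5c: 7b⊕5c=27, 00⊕5c=5c, 00⊕5c=5c, 00⊕5c=5c, 00⊕5c=5c.

275c5c5c5c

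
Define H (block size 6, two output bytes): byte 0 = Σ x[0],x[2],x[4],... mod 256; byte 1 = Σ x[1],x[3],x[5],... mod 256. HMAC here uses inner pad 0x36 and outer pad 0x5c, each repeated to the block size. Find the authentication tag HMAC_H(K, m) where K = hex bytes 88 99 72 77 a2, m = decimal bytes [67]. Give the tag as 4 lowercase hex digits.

d972

Key hex bytes 88 99 72 77 a2 is 5 bytes ≤ B = 6; zero-pad to 6 bytes: K' = 88 99 72 77 a2 00.
K' ⊕ ipad = be af 44 41 94 36.  K' ⊕ opad = d4 c5 2e 2b fe 5c.
Inner input = (K'⊕ipad) ∥ m = be af 44 41 94 36 ∥ 43.
Inner hash: even-index sum = 473 mod 256 = 217; odd-index sum = 294 mod 256 = 38 → d9 26.
Outer input = (K'⊕opad) ∥ inner = d4 c5 2e 2b fe 5c ∥ d9 26.
Outer hash (tag): even-index sum = 729 mod 256 = 217; odd-index sum = 370 mod 256 = 114 → d9 72.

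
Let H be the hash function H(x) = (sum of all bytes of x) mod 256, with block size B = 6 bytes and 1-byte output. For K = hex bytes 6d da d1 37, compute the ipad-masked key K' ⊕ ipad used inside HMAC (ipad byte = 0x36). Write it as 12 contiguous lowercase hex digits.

Key hex bytes 6d da d1 37 is 4 bytes ≤ B = 6; zero-pad to 6 bytes: K' = 6d da d1 37 00 00.
XOR each byte with 0x36: 6d⊕36=5b, da⊕36=ec, d1⊕36=e7, 37⊕36=01, 00⊕36=36, 00⊕36=36.

5bece7013636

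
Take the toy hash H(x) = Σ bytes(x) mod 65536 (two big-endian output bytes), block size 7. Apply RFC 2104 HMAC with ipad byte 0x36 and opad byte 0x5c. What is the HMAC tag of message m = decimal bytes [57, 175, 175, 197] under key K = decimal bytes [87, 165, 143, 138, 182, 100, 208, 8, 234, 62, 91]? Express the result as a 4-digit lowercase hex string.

0358

Key decimal bytes [87, 165, 143, 138, 182, 100, 208, 8, 234, 62, 91] = 57 a5 8f 8a b6 64 d0 08 ea 3e 5b is 11 bytes > B = 7, so hash it first: H(key) = 05 8a, then zero-pad to 7 bytes: K' = 05 8a 00 00 00 00 00.
K' ⊕ ipad = 33 bc 36 36 36 36 36.  K' ⊕ opad = 59 d6 5c 5c 5c 5c 5c.
Inner input = (K'⊕ipad) ∥ m = 33 bc 36 36 36 36 36 ∥ 39 af af c5.
Inner hash: sum = 51+188+54+54+54+54+54+57+175+175+197 = 1113 → 04 59.
Outer input = (K'⊕opad) ∥ inner = 59 d6 5c 5c 5c 5c 5c ∥ 04 59.
Outer hash (tag): sum = 89+214+92+92+92+92+92+4+89 = 856 → 03 58.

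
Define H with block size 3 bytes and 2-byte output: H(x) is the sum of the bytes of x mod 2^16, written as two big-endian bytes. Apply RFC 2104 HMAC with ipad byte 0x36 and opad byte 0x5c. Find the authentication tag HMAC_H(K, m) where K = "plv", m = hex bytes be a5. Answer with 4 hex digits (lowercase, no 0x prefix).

Key "plv" = 70 6c 76 is exactly B = 3 bytes: K' = 70 6c 76.
K' ⊕ ipad = 46 5a 40.  K' ⊕ opad = 2c 30 2a.
Inner input = (K'⊕ipad) ∥ m = 46 5a 40 ∥ be a5.
Inner hash: sum = 70+90+64+190+165 = 579 → 02 43.
Outer input = (K'⊕opad) ∥ inner = 2c 30 2a ∥ 02 43.
Outer hash (tag): sum = 44+48+42+2+67 = 203 → 00 cb.

00cb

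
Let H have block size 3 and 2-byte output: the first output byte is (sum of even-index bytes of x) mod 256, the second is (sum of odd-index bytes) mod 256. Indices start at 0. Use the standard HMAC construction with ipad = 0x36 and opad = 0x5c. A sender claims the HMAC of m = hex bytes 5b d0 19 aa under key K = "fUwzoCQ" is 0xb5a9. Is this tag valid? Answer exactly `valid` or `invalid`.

valid

Key "fUwzoCQ" = 66 55 77 7a 6f 43 51 is 7 bytes > B = 3, so hash it first: H(key) = 9d 12, then zero-pad to 3 bytes: K' = 9d 12 00.
K' ⊕ ipad = ab 24 36; K' ⊕ opad = c1 4e 5c.
Inner hash: even-index sum = 603 mod 256 = 91; odd-index sum = 152 mod 256 = 152 → 5b 98.
Outer hash (recomputed tag): even-index sum = 437 mod 256 = 181; odd-index sum = 169 mod 256 = 169 → b5 a9.
Recomputed tag = b5a9; claimed = b5a9 → match.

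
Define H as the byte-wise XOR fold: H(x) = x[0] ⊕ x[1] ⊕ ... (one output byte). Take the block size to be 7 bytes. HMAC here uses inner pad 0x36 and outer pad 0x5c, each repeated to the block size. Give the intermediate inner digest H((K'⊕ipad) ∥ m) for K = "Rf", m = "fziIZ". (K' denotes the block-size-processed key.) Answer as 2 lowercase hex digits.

Key "Rf" = 52 66 is 2 bytes ≤ B = 7; zero-pad to 7 bytes: K' = 52 66 00 00 00 00 00.
K' ⊕ ipad = 64 50 36 36 36 36 36.
Inner input = 64 50 36 36 36 36 36 ∥ 66 7a 69 49 5a.
Inner hash: XOR 64⊕50⊕36⊕36⊕36⊕36⊕36⊕66⊕7a⊕69⊕49⊕5a = 64.

64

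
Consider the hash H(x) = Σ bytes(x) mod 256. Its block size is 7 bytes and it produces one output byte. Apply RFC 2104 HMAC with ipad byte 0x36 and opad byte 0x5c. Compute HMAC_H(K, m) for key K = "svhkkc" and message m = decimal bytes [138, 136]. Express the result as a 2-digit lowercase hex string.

Key "svhkkc" = 73 76 68 6b 6b 63 is 6 bytes ≤ B = 7; zero-pad to 7 bytes: K' = 73 76 68 6b 6b 63 00.
K' ⊕ ipad = 45 40 5e 5d 5d 55 36.  K' ⊕ opad = 2f 2a 34 37 37 3f 5c.
Inner input = (K'⊕ipad) ∥ m = 45 40 5e 5d 5d 55 36 ∥ 8a 88.
Inner hash: sum = 69+64+94+93+93+85+54+138+136 = 826; mod 256 = 58 → 3a.
Outer input = (K'⊕opad) ∥ inner = 2f 2a 34 37 37 3f 5c ∥ 3a.
Outer hash (tag): sum = 47+42+52+55+55+63+92+58 = 464; mod 256 = 208 → d0.

d0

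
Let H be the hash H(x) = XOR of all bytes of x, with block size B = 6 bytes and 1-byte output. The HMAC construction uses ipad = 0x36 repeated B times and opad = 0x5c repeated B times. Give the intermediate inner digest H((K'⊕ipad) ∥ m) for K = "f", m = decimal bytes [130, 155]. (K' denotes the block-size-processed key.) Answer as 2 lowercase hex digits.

7f

Key "f" = 66 is 1 byte ≤ B = 6; zero-pad to 6 bytes: K' = 66 00 00 00 00 00.
K' ⊕ ipad = 50 36 36 36 36 36.
Inner input = 50 36 36 36 36 36 ∥ 82 9b.
Inner hash: XOR 50⊕36⊕36⊕36⊕36⊕36⊕82⊕9b = 7f.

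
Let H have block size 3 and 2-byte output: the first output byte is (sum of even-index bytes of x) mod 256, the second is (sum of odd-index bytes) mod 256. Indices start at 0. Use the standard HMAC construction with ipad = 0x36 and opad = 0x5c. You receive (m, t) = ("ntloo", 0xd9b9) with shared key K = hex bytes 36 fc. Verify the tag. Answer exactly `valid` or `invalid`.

valid

Key hex bytes 36 fc is 2 bytes ≤ B = 3; zero-pad to 3 bytes: K' = 36 fc 00.
K' ⊕ ipad = 00 ca 36; K' ⊕ opad = 6a a0 5c.
Inner hash: even-index sum = 281 mod 256 = 25; odd-index sum = 531 mod 256 = 19 → 19 13.
Outer hash (recomputed tag): even-index sum = 217 mod 256 = 217; odd-index sum = 185 mod 256 = 185 → d9 b9.
Recomputed tag = d9b9; claimed = d9b9 → match.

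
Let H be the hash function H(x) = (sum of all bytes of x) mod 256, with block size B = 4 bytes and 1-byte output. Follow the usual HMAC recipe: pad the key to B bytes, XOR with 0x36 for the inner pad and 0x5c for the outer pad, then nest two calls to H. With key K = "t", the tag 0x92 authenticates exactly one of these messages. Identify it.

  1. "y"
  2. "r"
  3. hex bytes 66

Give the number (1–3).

Key "t" = 74 is 1 byte ≤ B = 4; zero-pad to 4 bytes: K' = 74 00 00 00.
K' ⊕ ipad = 42 36 36 36; K' ⊕ opad = 28 5c 5c 5c.
m1: inner = H(42 36 36 36 79) = 5d; tag = H(28 5c 5c 5c 5d) = 99
m2: inner = H(42 36 36 36 72) = 56; tag = H(28 5c 5c 5c 56) = 92 ← matches
m3: inner = H(42 36 36 36 66) = 4a; tag = H(28 5c 5c 5c 4a) = 86

2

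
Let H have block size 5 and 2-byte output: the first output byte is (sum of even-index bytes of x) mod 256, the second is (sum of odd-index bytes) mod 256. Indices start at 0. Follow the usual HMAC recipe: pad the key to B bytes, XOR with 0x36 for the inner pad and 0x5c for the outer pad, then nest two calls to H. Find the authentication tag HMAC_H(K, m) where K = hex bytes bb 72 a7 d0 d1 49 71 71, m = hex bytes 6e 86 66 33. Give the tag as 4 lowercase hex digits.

Key hex bytes bb 72 a7 d0 d1 49 71 71 is 8 bytes > B = 5, so hash it first: H(key) = a4 fc, then zero-pad to 5 bytes: K' = a4 fc 00 00 00.
K' ⊕ ipad = 92 ca 36 36 36.  K' ⊕ opad = f8 a0 5c 5c 5c.
Inner input = (K'⊕ipad) ∥ m = 92 ca 36 36 36 ∥ 6e 86 66 33.
Inner hash: even-index sum = 439 mod 256 = 183; odd-index sum = 468 mod 256 = 212 → b7 d4.
Outer input = (K'⊕opad) ∥ inner = f8 a0 5c 5c 5c ∥ b7 d4.
Outer hash (tag): even-index sum = 644 mod 256 = 132; odd-index sum = 435 mod 256 = 179 → 84 b3.

84b3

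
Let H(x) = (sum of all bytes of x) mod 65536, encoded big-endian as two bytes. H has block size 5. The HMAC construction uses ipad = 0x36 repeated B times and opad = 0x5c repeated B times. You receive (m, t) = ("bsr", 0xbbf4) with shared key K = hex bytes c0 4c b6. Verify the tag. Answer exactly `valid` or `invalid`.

Key hex bytes c0 4c b6 is 3 bytes ≤ B = 5; zero-pad to 5 bytes: K' = c0 4c b6 00 00.
K' ⊕ ipad = f6 7a 80 36 36; K' ⊕ opad = 9c 10 ea 5c 5c.
Inner hash: sum = 246+122+128+54+54+98+115+114 = 931 → 03 a3.
Outer hash (recomputed tag): sum = 156+16+234+92+92+3+163 = 756 → 02 f4.
Recomputed tag = 02f4; claimed = bbf4 → mismatch.

invalid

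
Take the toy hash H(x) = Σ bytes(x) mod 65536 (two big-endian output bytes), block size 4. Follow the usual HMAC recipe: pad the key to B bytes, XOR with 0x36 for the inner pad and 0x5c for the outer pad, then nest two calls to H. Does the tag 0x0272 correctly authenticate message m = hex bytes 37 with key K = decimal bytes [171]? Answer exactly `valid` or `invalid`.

Key decimal bytes [171] = ab is 1 byte ≤ B = 4; zero-pad to 4 bytes: K' = ab 00 00 00.
K' ⊕ ipad = 9d 36 36 36; K' ⊕ opad = f7 5c 5c 5c.
Inner hash: sum = 157+54+54+54+55 = 374 → 01 76.
Outer hash (recomputed tag): sum = 247+92+92+92+1+118 = 642 → 02 82.
Recomputed tag = 0282; claimed = 0272 → mismatch.

invalid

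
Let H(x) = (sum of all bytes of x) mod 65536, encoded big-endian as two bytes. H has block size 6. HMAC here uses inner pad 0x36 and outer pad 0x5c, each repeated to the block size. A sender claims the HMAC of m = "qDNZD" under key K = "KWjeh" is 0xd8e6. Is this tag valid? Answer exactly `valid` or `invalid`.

invalid

Key "KWjeh" = 4b 57 6a 65 68 is 5 bytes ≤ B = 6; zero-pad to 6 bytes: K' = 4b 57 6a 65 68 00.
K' ⊕ ipad = 7d 61 5c 53 5e 36; K' ⊕ opad = 17 0b 36 39 34 5c.
Inner hash: sum = 125+97+92+83+94+54+113+68+78+90+68 = 962 → 03 c2.
Outer hash (recomputed tag): sum = 23+11+54+57+52+92+3+194 = 486 → 01 e6.
Recomputed tag = 01e6; claimed = d8e6 → mismatch.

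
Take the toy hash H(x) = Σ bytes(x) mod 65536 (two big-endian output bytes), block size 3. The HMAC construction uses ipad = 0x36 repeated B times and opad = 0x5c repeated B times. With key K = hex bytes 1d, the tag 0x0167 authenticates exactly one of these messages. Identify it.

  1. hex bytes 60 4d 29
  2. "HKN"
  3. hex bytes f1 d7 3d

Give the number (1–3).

Key hex bytes 1d is 1 byte ≤ B = 3; zero-pad to 3 bytes: K' = 1d 00 00.
K' ⊕ ipad = 2b 36 36; K' ⊕ opad = 41 5c 5c.
m1: inner = H(2b 36 36 60 4d 29) = 01 6d; tag = H(41 5c 5c 01 6d) = 0167 ← matches
m2: inner = H(2b 36 36 48 4b 4e) = 01 78; tag = H(41 5c 5c 01 78) = 0172
m3: inner = H(2b 36 36 f1 d7 3d) = 02 9c; tag = H(41 5c 5c 02 9c) = 0197

1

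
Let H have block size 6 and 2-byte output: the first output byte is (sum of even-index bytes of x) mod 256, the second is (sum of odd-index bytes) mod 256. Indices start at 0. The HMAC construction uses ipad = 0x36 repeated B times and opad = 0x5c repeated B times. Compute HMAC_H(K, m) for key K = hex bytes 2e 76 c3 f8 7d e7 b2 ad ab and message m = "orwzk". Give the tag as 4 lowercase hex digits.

09a2

Key hex bytes 2e 76 c3 f8 7d e7 b2 ad ab is 9 bytes > B = 6, so hash it first: H(key) = cb 02, then zero-pad to 6 bytes: K' = cb 02 00 00 00 00.
K' ⊕ ipad = fd 34 36 36 36 36.  K' ⊕ opad = 97 5e 5c 5c 5c 5c.
Inner input = (K'⊕ipad) ∥ m = fd 34 36 36 36 36 ∥ 6f 72 77 7a 6b.
Inner hash: even-index sum = 698 mod 256 = 186; odd-index sum = 396 mod 256 = 140 → ba 8c.
Outer input = (K'⊕opad) ∥ inner = 97 5e 5c 5c 5c 5c ∥ ba 8c.
Outer hash (tag): even-index sum = 521 mod 256 = 9; odd-index sum = 418 mod 256 = 162 → 09 a2.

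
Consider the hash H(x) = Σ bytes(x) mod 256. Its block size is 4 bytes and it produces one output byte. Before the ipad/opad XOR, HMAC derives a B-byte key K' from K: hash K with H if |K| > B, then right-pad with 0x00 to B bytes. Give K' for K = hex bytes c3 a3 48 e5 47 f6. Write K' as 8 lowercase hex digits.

d0000000

|K| = 6 > B = 4, so first hash the key.
H(K): sum = 195+163+72+229+71+246 = 976; mod 256 = 208 → d0.
Zero-pad H(K) = d0 to 4 bytes: K' = d0 00 00 00.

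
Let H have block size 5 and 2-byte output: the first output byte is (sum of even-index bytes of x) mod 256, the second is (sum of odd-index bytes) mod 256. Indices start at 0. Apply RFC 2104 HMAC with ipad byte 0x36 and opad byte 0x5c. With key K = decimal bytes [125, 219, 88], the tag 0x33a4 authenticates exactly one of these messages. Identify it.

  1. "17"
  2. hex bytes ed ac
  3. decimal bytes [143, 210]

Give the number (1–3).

3

Key decimal bytes [125, 219, 88] = 7d db 58 is 3 bytes ≤ B = 5; zero-pad to 5 bytes: K' = 7d db 58 00 00.
K' ⊕ ipad = 4b ed 6e 36 36; K' ⊕ opad = 21 87 04 5c 5c.
m1: inner = H(4b ed 6e 36 36 31 37) = 26 54; tag = H(21 87 04 5c 5c 26 54) = d509
m2: inner = H(4b ed 6e 36 36 ed ac) = 9b 10; tag = H(21 87 04 5c 5c 9b 10) = 917e
m3: inner = H(4b ed 6e 36 36 8f d2) = c1 b2; tag = H(21 87 04 5c 5c c1 b2) = 33a4 ← matches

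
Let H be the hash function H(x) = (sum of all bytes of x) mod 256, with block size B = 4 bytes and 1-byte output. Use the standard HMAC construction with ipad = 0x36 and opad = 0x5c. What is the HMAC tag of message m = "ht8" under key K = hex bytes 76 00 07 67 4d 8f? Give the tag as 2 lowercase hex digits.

Key hex bytes 76 00 07 67 4d 8f is 6 bytes > B = 4, so hash it first: H(key) = c0, then zero-pad to 4 bytes: K' = c0 00 00 00.
K' ⊕ ipad = f6 36 36 36.  K' ⊕ opad = 9c 5c 5c 5c.
Inner input = (K'⊕ipad) ∥ m = f6 36 36 36 ∥ 68 74 38.
Inner hash: sum = 246+54+54+54+104+116+56 = 684; mod 256 = 172 → ac.
Outer input = (K'⊕opad) ∥ inner = 9c 5c 5c 5c ∥ ac.
Outer hash (tag): sum = 156+92+92+92+172 = 604; mod 256 = 92 → 5c.

5c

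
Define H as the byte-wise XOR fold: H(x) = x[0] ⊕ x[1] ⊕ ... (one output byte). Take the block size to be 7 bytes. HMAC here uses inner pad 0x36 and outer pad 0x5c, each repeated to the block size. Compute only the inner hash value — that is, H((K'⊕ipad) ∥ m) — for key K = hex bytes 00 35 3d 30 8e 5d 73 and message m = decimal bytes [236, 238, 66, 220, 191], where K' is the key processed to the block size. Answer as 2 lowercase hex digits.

8d

Key hex bytes 00 35 3d 30 8e 5d 73 is exactly B = 7 bytes: K' = 00 35 3d 30 8e 5d 73.
K' ⊕ ipad = 36 03 0b 06 b8 6b 45.
Inner input = 36 03 0b 06 b8 6b 45 ∥ ec ee 42 dc bf.
Inner hash: XOR 36⊕03⊕0b⊕06⊕b8⊕6b⊕45⊕ec⊕ee⊕42⊕dc⊕bf = 8d.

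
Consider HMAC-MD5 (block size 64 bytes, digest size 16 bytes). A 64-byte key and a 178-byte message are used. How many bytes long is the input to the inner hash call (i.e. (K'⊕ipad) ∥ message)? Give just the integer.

242

Key is 64 ≤ 64 bytes, zero-padded: |K'| = 64.
Inner input = (K'⊕ipad) ∥ m → 64 + 178 = 242 bytes.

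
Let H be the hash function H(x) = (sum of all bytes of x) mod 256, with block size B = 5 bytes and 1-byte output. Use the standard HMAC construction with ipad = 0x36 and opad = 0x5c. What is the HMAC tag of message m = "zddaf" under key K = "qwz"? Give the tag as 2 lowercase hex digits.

7f

Key "qwz" = 71 77 7a is 3 bytes ≤ B = 5; zero-pad to 5 bytes: K' = 71 77 7a 00 00.
K' ⊕ ipad = 47 41 4c 36 36.  K' ⊕ opad = 2d 2b 26 5c 5c.
Inner input = (K'⊕ipad) ∥ m = 47 41 4c 36 36 ∥ 7a 64 64 61 66.
Inner hash: sum = 71+65+76+54+54+122+100+100+97+102 = 841; mod 256 = 73 → 49.
Outer input = (K'⊕opad) ∥ inner = 2d 2b 26 5c 5c ∥ 49.
Outer hash (tag): sum = 45+43+38+92+92+73 = 383; mod 256 = 127 → 7f.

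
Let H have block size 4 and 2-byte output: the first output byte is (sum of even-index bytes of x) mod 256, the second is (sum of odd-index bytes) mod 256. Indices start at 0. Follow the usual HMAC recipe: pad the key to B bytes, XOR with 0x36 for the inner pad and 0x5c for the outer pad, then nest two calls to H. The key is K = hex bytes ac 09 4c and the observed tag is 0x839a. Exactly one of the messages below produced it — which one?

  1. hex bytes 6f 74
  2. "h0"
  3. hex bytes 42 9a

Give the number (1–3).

Key hex bytes ac 09 4c is 3 bytes ≤ B = 4; zero-pad to 4 bytes: K' = ac 09 4c 00.
K' ⊕ ipad = 9a 3f 7a 36; K' ⊕ opad = f0 55 10 5c.
m1: inner = H(9a 3f 7a 36 6f 74) = 83 e9; tag = H(f0 55 10 5c 83 e9) = 839a ← matches
m2: inner = H(9a 3f 7a 36 68 30) = 7c a5; tag = H(f0 55 10 5c 7c a5) = 7c56
m3: inner = H(9a 3f 7a 36 42 9a) = 56 0f; tag = H(f0 55 10 5c 56 0f) = 56c0

1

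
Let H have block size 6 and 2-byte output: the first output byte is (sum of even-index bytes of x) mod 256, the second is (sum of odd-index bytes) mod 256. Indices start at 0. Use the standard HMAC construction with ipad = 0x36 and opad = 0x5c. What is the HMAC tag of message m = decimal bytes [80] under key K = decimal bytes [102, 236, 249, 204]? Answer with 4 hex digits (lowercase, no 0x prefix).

e0a6

Key decimal bytes [102, 236, 249, 204] = 66 ec f9 cc is 4 bytes ≤ B = 6; zero-pad to 6 bytes: K' = 66 ec f9 cc 00 00.
K' ⊕ ipad = 50 da cf fa 36 36.  K' ⊕ opad = 3a b0 a5 90 5c 5c.
Inner input = (K'⊕ipad) ∥ m = 50 da cf fa 36 36 ∥ 50.
Inner hash: even-index sum = 421 mod 256 = 165; odd-index sum = 522 mod 256 = 10 → a5 0a.
Outer input = (K'⊕opad) ∥ inner = 3a b0 a5 90 5c 5c ∥ a5 0a.
Outer hash (tag): even-index sum = 480 mod 256 = 224; odd-index sum = 422 mod 256 = 166 → e0 a6.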